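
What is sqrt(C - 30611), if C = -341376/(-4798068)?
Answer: I*sqrt(4893806722047859)/399839 ≈ 174.96*I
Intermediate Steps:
C = 28448/399839 (C = -341376*(-1/4798068) = 28448/399839 ≈ 0.071149)
sqrt(C - 30611) = sqrt(28448/399839 - 30611) = sqrt(-12239443181/399839) = I*sqrt(4893806722047859)/399839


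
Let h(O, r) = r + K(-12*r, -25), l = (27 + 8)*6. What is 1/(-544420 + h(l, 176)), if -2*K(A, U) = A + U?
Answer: -2/1086351 ≈ -1.8410e-6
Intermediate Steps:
K(A, U) = -A/2 - U/2 (K(A, U) = -(A + U)/2 = -A/2 - U/2)
l = 210 (l = 35*6 = 210)
h(O, r) = 25/2 + 7*r (h(O, r) = r + (-(-6)*r - 1/2*(-25)) = r + (6*r + 25/2) = r + (25/2 + 6*r) = 25/2 + 7*r)
1/(-544420 + h(l, 176)) = 1/(-544420 + (25/2 + 7*176)) = 1/(-544420 + (25/2 + 1232)) = 1/(-544420 + 2489/2) = 1/(-1086351/2) = -2/1086351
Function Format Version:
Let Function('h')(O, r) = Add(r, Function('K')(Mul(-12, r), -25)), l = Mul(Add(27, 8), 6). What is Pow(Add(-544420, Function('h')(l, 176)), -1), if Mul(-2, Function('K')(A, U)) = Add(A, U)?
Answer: Rational(-2, 1086351) ≈ -1.8410e-6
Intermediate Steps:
Function('K')(A, U) = Add(Mul(Rational(-1, 2), A), Mul(Rational(-1, 2), U)) (Function('K')(A, U) = Mul(Rational(-1, 2), Add(A, U)) = Add(Mul(Rational(-1, 2), A), Mul(Rational(-1, 2), U)))
l = 210 (l = Mul(35, 6) = 210)
Function('h')(O, r) = Add(Rational(25, 2), Mul(7, r)) (Function('h')(O, r) = Add(r, Add(Mul(Rational(-1, 2), Mul(-12, r)), Mul(Rational(-1, 2), -25))) = Add(r, Add(Mul(6, r), Rational(25, 2))) = Add(r, Add(Rational(25, 2), Mul(6, r))) = Add(Rational(25, 2), Mul(7, r)))
Pow(Add(-544420, Function('h')(l, 176)), -1) = Pow(Add(-544420, Add(Rational(25, 2), Mul(7, 176))), -1) = Pow(Add(-544420, Add(Rational(25, 2), 1232)), -1) = Pow(Add(-544420, Rational(2489, 2)), -1) = Pow(Rational(-1086351, 2), -1) = Rational(-2, 1086351)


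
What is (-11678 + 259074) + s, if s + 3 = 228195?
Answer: 475588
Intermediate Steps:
s = 228192 (s = -3 + 228195 = 228192)
(-11678 + 259074) + s = (-11678 + 259074) + 228192 = 247396 + 228192 = 475588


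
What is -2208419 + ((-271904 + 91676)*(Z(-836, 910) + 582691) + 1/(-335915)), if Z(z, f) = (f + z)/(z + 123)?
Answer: -1093605586513673426/10413365 ≈ -1.0502e+11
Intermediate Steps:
Z(z, f) = (f + z)/(123 + z)
-2208419 + ((-271904 + 91676)*(Z(-836, 910) + 582691) + 1/(-335915)) = -2208419 + ((-271904 + 91676)*((910 - 836)/(123 - 836) + 582691) + 1/(-335915)) = -2208419 + (-180228*(74/(-713) + 582691) - 1/335915) = -2208419 + (-180228*(-1/713*74 + 582691) - 1/335915) = -2208419 + (-180228*(-74/713 + 582691) - 1/335915) = -2208419 + (-180228*415458609/713 - 1/335915) = -2208419 + (-3255533660124/31 - 1/335915) = -2208419 - 1093582589440553491/10413365 = -1093605586513673426/10413365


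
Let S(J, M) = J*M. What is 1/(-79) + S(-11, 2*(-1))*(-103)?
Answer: -179015/79 ≈ -2266.0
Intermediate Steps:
1/(-79) + S(-11, 2*(-1))*(-103) = 1/(-79) - 22*(-1)*(-103) = -1/79 - 11*(-2)*(-103) = -1/79 + 22*(-103) = -1/79 - 2266 = -179015/79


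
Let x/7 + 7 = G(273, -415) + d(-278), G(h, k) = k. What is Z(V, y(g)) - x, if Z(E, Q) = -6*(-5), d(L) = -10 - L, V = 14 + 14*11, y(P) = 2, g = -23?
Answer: 1108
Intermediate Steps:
V = 168 (V = 14 + 154 = 168)
Z(E, Q) = 30
x = -1078 (x = -49 + 7*(-415 + (-10 - 1*(-278))) = -49 + 7*(-415 + (-10 + 278)) = -49 + 7*(-415 + 268) = -49 + 7*(-147) = -49 - 1029 = -1078)
Z(V, y(g)) - x = 30 - 1*(-1078) = 30 + 1078 = 1108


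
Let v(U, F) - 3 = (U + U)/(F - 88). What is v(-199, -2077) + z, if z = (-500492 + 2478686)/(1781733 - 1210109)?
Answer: 4111497121/618782980 ≈ 6.6445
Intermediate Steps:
v(U, F) = 3 + 2*U/(-88 + F) (v(U, F) = 3 + (U + U)/(F - 88) = 3 + (2*U)/(-88 + F) = 3 + 2*U/(-88 + F))
z = 989097/285812 (z = 1978194/571624 = 1978194*(1/571624) = 989097/285812 ≈ 3.4607)
v(-199, -2077) + z = (-264 + 2*(-199) + 3*(-2077))/(-88 - 2077) + 989097/285812 = (-264 - 398 - 6231)/(-2165) + 989097/285812 = -1/2165*(-6893) + 989097/285812 = 6893/2165 + 989097/285812 = 4111497121/618782980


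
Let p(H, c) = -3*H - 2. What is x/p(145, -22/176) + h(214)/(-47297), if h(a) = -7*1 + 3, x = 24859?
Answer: -1175754375/20668789 ≈ -56.885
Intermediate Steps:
h(a) = -4 (h(a) = -7 + 3 = -4)
p(H, c) = -2 - 3*H
x/p(145, -22/176) + h(214)/(-47297) = 24859/(-2 - 3*145) - 4/(-47297) = 24859/(-2 - 435) - 4*(-1/47297) = 24859/(-437) + 4/47297 = 24859*(-1/437) + 4/47297 = -24859/437 + 4/47297 = -1175754375/20668789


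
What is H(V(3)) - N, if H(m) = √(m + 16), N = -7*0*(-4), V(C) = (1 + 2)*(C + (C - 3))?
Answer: 5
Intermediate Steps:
V(C) = -9 + 6*C (V(C) = 3*(C + (-3 + C)) = 3*(-3 + 2*C) = -9 + 6*C)
N = 0 (N = 0*(-4) = 0)
H(m) = √(16 + m)
H(V(3)) - N = √(16 + (-9 + 6*3)) - 1*0 = √(16 + (-9 + 18)) + 0 = √(16 + 9) + 0 = √25 + 0 = 5 + 0 = 5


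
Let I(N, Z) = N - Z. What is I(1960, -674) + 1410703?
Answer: 1413337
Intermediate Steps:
I(1960, -674) + 1410703 = (1960 - 1*(-674)) + 1410703 = (1960 + 674) + 1410703 = 2634 + 1410703 = 1413337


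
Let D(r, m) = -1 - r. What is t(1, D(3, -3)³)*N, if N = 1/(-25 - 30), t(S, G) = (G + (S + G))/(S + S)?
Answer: 127/110 ≈ 1.1545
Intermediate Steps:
t(S, G) = (S + 2*G)/(2*S) (t(S, G) = (G + (G + S))/((2*S)) = (S + 2*G)*(1/(2*S)) = (S + 2*G)/(2*S))
N = -1/55 (N = 1/(-55) = -1/55 ≈ -0.018182)
t(1, D(3, -3)³)*N = (((-1 - 1*3)³ + (½)*1)/1)*(-1/55) = (1*((-1 - 3)³ + ½))*(-1/55) = (1*((-4)³ + ½))*(-1/55) = (1*(-64 + ½))*(-1/55) = (1*(-127/2))*(-1/55) = -127/2*(-1/55) = 127/110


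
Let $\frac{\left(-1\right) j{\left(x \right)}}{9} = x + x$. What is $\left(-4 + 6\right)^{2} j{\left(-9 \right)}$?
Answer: $648$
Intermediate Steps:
$j{\left(x \right)} = - 18 x$ ($j{\left(x \right)} = - 9 \left(x + x\right) = - 9 \cdot 2 x = - 18 x$)
$\left(-4 + 6\right)^{2} j{\left(-9 \right)} = \left(-4 + 6\right)^{2} \left(\left(-18\right) \left(-9\right)\right) = 2^{2} \cdot 162 = 4 \cdot 162 = 648$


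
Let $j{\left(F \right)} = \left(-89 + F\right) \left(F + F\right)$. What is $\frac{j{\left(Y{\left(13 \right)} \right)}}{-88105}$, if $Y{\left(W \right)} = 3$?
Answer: $\frac{516}{88105} \approx 0.0058566$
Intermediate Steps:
$j{\left(F \right)} = 2 F \left(-89 + F\right)$ ($j{\left(F \right)} = \left(-89 + F\right) 2 F = 2 F \left(-89 + F\right)$)
$\frac{j{\left(Y{\left(13 \right)} \right)}}{-88105} = \frac{2 \cdot 3 \left(-89 + 3\right)}{-88105} = 2 \cdot 3 \left(-86\right) \left(- \frac{1}{88105}\right) = \left(-516\right) \left(- \frac{1}{88105}\right) = \frac{516}{88105}$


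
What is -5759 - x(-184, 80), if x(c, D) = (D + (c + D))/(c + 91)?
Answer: -178537/31 ≈ -5759.3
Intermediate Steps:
x(c, D) = (c + 2*D)/(91 + c) (x(c, D) = (D + (D + c))/(91 + c) = (c + 2*D)/(91 + c))
-5759 - x(-184, 80) = -5759 - (-184 + 2*80)/(91 - 184) = -5759 - (-184 + 160)/(-93) = -5759 - (-1)*(-24)/93 = -5759 - 1*8/31 = -5759 - 8/31 = -178537/31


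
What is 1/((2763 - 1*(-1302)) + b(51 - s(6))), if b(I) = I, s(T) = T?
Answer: 1/4110 ≈ 0.00024331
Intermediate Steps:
1/((2763 - 1*(-1302)) + b(51 - s(6))) = 1/((2763 - 1*(-1302)) + (51 - 1*6)) = 1/((2763 + 1302) + (51 - 6)) = 1/(4065 + 45) = 1/4110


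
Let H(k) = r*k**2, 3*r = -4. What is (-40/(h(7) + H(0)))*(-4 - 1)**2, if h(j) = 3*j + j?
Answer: -250/7 ≈ -35.714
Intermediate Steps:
r = -4/3 (r = (1/3)*(-4) = -4/3 ≈ -1.3333)
H(k) = -4*k**2/3
h(j) = 4*j
(-40/(h(7) + H(0)))*(-4 - 1)**2 = (-40/(4*7 - 4/3*0**2))*(-4 - 1)**2 = (-40/(28 - 4/3*0))*(-5)**2 = (-40/(28 + 0))*25 = (-40/28)*25 = ((1/28)*(-40))*25 = -10/7*25 = -250/7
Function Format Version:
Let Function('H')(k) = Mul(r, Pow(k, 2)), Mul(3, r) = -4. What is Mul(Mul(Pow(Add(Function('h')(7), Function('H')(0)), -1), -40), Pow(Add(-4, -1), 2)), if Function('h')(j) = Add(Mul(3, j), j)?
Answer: Rational(-250, 7) ≈ -35.714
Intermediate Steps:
r = Rational(-4, 3) (r = Mul(Rational(1, 3), -4) = Rational(-4, 3) ≈ -1.3333)
Function('H')(k) = Mul(Rational(-4, 3), Pow(k, 2))
Function('h')(j) = Mul(4, j)
Mul(Mul(Pow(Add(Function('h')(7), Function('H')(0)), -1), -40), Pow(Add(-4, -1), 2)) = Mul(Mul(Pow(Add(Mul(4, 7), Mul(Rational(-4, 3), Pow(0, 2))), -1), -40), Pow(Add(-4, -1), 2)) = Mul(Mul(Pow(Add(28, Mul(Rational(-4, 3), 0)), -1), -40), Pow(-5, 2)) = Mul(Mul(Pow(Add(28, 0), -1), -40), 25) = Mul(Mul(Pow(28, -1), -40), 25) = Mul(Mul(Rational(1, 28), -40), 25) = Mul(Rational(-10, 7), 25) = Rational(-250, 7)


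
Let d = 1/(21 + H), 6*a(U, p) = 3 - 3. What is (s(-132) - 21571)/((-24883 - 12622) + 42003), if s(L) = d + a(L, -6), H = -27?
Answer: -129427/26988 ≈ -4.7957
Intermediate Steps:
a(U, p) = 0 (a(U, p) = (3 - 3)/6 = (1/6)*0 = 0)
d = -1/6 (d = 1/(21 - 27) = 1/(-6) = -1/6 ≈ -0.16667)
s(L) = -1/6 (s(L) = -1/6 + 0 = -1/6)
(s(-132) - 21571)/((-24883 - 12622) + 42003) = (-1/6 - 21571)/((-24883 - 12622) + 42003) = -129427/(6*(-37505 + 42003)) = -129427/6/4498 = -129427/6*1/4498 = -129427/26988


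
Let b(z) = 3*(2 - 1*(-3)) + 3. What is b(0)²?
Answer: 324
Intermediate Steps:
b(z) = 18 (b(z) = 3*(2 + 3) + 3 = 3*5 + 3 = 15 + 3 = 18)
b(0)² = 18² = 324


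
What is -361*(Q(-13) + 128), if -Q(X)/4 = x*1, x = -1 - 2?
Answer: -50540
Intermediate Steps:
x = -3
Q(X) = 12 (Q(X) = -(-12) = -4*(-3) = 12)
-361*(Q(-13) + 128) = -361*(12 + 128) = -361*140 = -50540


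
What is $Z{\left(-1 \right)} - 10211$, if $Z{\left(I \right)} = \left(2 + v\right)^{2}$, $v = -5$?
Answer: $-10202$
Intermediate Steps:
$Z{\left(I \right)} = 9$ ($Z{\left(I \right)} = \left(2 - 5\right)^{2} = \left(-3\right)^{2} = 9$)
$Z{\left(-1 \right)} - 10211 = 9 - 10211 = -10202$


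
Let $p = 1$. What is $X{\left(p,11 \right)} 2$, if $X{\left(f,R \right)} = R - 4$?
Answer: $14$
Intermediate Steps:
$X{\left(f,R \right)} = -4 + R$
$X{\left(p,11 \right)} 2 = \left(-4 + 11\right) 2 = 7 \cdot 2 = 14$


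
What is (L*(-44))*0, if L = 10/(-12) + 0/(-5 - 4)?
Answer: 0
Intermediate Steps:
L = -⅚ (L = 10*(-1/12) + 0/(-9) = -⅚ + 0*(-⅑) = -⅚ + 0 = -⅚ ≈ -0.83333)
(L*(-44))*0 = -⅚*(-44)*0 = (110/3)*0 = 0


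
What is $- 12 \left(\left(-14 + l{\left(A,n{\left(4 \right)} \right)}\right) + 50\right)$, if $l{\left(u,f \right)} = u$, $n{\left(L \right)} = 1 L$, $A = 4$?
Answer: $-480$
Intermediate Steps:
$n{\left(L \right)} = L$
$- 12 \left(\left(-14 + l{\left(A,n{\left(4 \right)} \right)}\right) + 50\right) = - 12 \left(\left(-14 + 4\right) + 50\right) = - 12 \left(-10 + 50\right) = \left(-12\right) 40 = -480$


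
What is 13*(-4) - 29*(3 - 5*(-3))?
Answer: -574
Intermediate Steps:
13*(-4) - 29*(3 - 5*(-3)) = -52 - 29*(3 + 15) = -52 - 29*18 = -52 - 522 = -574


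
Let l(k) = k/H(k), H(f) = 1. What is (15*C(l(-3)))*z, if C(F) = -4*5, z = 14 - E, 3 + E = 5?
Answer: -3600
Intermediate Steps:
E = 2 (E = -3 + 5 = 2)
l(k) = k (l(k) = k/1 = k*1 = k)
z = 12 (z = 14 - 1*2 = 14 - 2 = 12)
C(F) = -20
(15*C(l(-3)))*z = (15*(-20))*12 = -300*12 = -3600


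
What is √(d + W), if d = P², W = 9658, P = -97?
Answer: √19067 ≈ 138.08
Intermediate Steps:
d = 9409 (d = (-97)² = 9409)
√(d + W) = √(9409 + 9658) = √19067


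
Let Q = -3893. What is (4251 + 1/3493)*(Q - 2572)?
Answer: -95997129960/3493 ≈ -2.7483e+7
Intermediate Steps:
(4251 + 1/3493)*(Q - 2572) = (4251 + 1/3493)*(-3893 - 2572) = (4251 + 1/3493)*(-6465) = (14848744/3493)*(-6465) = -95997129960/3493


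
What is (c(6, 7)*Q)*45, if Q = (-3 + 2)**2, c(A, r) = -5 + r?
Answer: 90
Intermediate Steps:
Q = 1 (Q = (-1)**2 = 1)
(c(6, 7)*Q)*45 = ((-5 + 7)*1)*45 = (2*1)*45 = 2*45 = 90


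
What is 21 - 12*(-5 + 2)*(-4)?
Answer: -123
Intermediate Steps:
21 - 12*(-5 + 2)*(-4) = 21 - (-36)*(-4) = 21 - 12*12 = 21 - 144 = -123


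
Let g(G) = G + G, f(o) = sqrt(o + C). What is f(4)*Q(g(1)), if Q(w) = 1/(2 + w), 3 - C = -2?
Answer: 3/4 ≈ 0.75000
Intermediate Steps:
C = 5 (C = 3 - 1*(-2) = 3 + 2 = 5)
f(o) = sqrt(5 + o) (f(o) = sqrt(o + 5) = sqrt(5 + o))
g(G) = 2*G
f(4)*Q(g(1)) = sqrt(5 + 4)/(2 + 2*1) = sqrt(9)/(2 + 2) = 3/4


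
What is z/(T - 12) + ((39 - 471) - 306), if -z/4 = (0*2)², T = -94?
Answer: -738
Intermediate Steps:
z = 0 (z = -4*(0*2)² = -4*0² = -4*0 = 0)
z/(T - 12) + ((39 - 471) - 306) = 0/(-94 - 12) + ((39 - 471) - 306) = 0/(-106) + (-432 - 306) = -1/106*0 - 738 = 0 - 738 = -738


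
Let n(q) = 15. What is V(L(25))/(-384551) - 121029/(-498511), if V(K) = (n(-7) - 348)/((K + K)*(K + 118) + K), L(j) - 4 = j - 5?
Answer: 35371803908947/145694206706360 ≈ 0.24278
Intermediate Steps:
L(j) = -1 + j (L(j) = 4 + (j - 5) = 4 + (-5 + j) = -1 + j)
V(K) = -333/(K + 2*K*(118 + K)) (V(K) = (15 - 348)/((K + K)*(K + 118) + K) = -333/((2*K)*(118 + K) + K) = -333/(2*K*(118 + K) + K) = -333/(K + 2*K*(118 + K)))
V(L(25))/(-384551) - 121029/(-498511) = -333/((-1 + 25)*(237 + 2*(-1 + 25)))/(-384551) - 121029/(-498511) = -333/(24*(237 + 2*24))*(-1/384551) - 121029*(-1/498511) = -333*1/24/(237 + 48)*(-1/384551) + 121029/498511 = -333*1/24/285*(-1/384551) + 121029/498511 = -333*1/24*1/285*(-1/384551) + 121029/498511 = -37/760*(-1/384551) + 121029/498511 = 37/292258760 + 121029/498511 = 35371803908947/145694206706360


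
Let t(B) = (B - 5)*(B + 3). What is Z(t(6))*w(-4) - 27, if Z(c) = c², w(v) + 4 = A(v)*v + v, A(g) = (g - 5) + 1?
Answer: 1917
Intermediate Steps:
A(g) = -4 + g (A(g) = (-5 + g) + 1 = -4 + g)
w(v) = -4 + v + v*(-4 + v) (w(v) = -4 + ((-4 + v)*v + v) = -4 + (v*(-4 + v) + v) = -4 + (v + v*(-4 + v)) = -4 + v + v*(-4 + v))
t(B) = (-5 + B)*(3 + B)
Z(t(6))*w(-4) - 27 = (-15 + 6² - 2*6)²*(-4 - 4 - 4*(-4 - 4)) - 27 = (-15 + 36 - 12)²*(-4 - 4 - 4*(-8)) - 27 = 9²*(-4 - 4 + 32) - 27 = 81*24 - 27 = 1944 - 27 = 1917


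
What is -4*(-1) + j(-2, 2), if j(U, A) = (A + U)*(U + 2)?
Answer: 4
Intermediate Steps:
j(U, A) = (2 + U)*(A + U) (j(U, A) = (A + U)*(2 + U) = (2 + U)*(A + U))
-4*(-1) + j(-2, 2) = -4*(-1) + ((-2)**2 + 2*2 + 2*(-2) + 2*(-2)) = 4 + (4 + 4 - 4 - 4) = 4 + 0 = 4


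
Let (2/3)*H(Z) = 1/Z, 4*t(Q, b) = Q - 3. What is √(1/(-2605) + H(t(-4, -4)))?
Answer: I*√285140695/18235 ≈ 0.92603*I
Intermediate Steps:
t(Q, b) = -¾ + Q/4 (t(Q, b) = (Q - 3)/4 = (-3 + Q)/4 = -¾ + Q/4)
H(Z) = 3/(2*Z)
√(1/(-2605) + H(t(-4, -4))) = √(1/(-2605) + 3/(2*(-¾ + (¼)*(-4)))) = √(-1/2605 + 3/(2*(-¾ - 1))) = √(-1/2605 + 3/(2*(-7/4))) = √(-1/2605 + (3/2)*(-4/7)) = √(-1/2605 - 6/7) = √(-15637/18235) = I*√285140695/18235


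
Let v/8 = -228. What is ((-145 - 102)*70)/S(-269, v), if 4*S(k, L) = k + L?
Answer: 760/23 ≈ 33.043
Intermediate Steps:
v = -1824 (v = 8*(-228) = -1824)
S(k, L) = L/4 + k/4 (S(k, L) = (k + L)/4 = (L + k)/4 = L/4 + k/4)
((-145 - 102)*70)/S(-269, v) = ((-145 - 102)*70)/((1/4)*(-1824) + (1/4)*(-269)) = (-247*70)/(-456 - 269/4) = -17290/(-2093/4) = -17290*(-4/2093) = 760/23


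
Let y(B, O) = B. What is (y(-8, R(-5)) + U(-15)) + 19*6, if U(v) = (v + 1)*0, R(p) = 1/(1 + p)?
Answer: 106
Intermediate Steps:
U(v) = 0 (U(v) = (1 + v)*0 = 0)
(y(-8, R(-5)) + U(-15)) + 19*6 = (-8 + 0) + 19*6 = -8 + 114 = 106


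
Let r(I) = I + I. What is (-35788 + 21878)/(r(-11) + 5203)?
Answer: -13910/5181 ≈ -2.6848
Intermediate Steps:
r(I) = 2*I
(-35788 + 21878)/(r(-11) + 5203) = (-35788 + 21878)/(2*(-11) + 5203) = -13910/(-22 + 5203) = -13910/5181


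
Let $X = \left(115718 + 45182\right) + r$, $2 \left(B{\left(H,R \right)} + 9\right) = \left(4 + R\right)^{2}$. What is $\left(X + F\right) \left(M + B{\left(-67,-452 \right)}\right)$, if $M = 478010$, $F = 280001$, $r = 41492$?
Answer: $278993438729$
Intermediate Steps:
$B{\left(H,R \right)} = -9 + \frac{\left(4 + R\right)^{2}}{2}$
$X = 202392$ ($X = \left(115718 + 45182\right) + 41492 = 160900 + 41492 = 202392$)
$\left(X + F\right) \left(M + B{\left(-67,-452 \right)}\right) = \left(202392 + 280001\right) \left(478010 - \left(9 - \frac{\left(4 - 452\right)^{2}}{2}\right)\right) = 482393 \left(478010 - \left(9 - \frac{\left(-448\right)^{2}}{2}\right)\right) = 482393 \left(478010 + \left(-9 + \frac{1}{2} \cdot 200704\right)\right) = 482393 \left(478010 + \left(-9 + 100352\right)\right) = 482393 \left(478010 + 100343\right) = 482393 \cdot 578353 = 278993438729$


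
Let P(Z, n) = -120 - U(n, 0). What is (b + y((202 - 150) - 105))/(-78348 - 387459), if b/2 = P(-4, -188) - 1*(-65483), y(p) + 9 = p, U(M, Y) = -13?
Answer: -130690/465807 ≈ -0.28057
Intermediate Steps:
y(p) = -9 + p
P(Z, n) = -107 (P(Z, n) = -120 - 1*(-13) = -120 + 13 = -107)
b = 130752 (b = 2*(-107 - 1*(-65483)) = 2*(-107 + 65483) = 2*65376 = 130752)
(b + y((202 - 150) - 105))/(-78348 - 387459) = (130752 + (-9 + ((202 - 150) - 105)))/(-78348 - 387459) = (130752 + (-9 + (52 - 105)))/(-465807) = (130752 + (-9 - 53))*(-1/465807) = (130752 - 62)*(-1/465807) = 130690*(-1/465807) = -130690/465807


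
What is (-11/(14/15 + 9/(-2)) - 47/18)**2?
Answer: 829921/3709476 ≈ 0.22373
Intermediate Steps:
(-11/(14/15 + 9/(-2)) - 47/18)**2 = (-11/(14*(1/15) + 9*(-1/2)) - 47*1/18)**2 = (-11/(14/15 - 9/2) - 47/18)**2 = (-11/(-107/30) - 47/18)**2 = (-11*(-30/107) - 47/18)**2 = (330/107 - 47/18)**2 = (911/1926)**2 = 829921/3709476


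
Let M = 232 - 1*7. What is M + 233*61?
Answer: 14438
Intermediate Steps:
M = 225 (M = 232 - 7 = 225)
M + 233*61 = 225 + 233*61 = 225 + 14213 = 14438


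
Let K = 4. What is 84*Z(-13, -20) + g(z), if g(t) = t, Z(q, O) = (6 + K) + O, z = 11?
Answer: -829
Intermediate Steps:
Z(q, O) = 10 + O (Z(q, O) = (6 + 4) + O = 10 + O)
84*Z(-13, -20) + g(z) = 84*(10 - 20) + 11 = 84*(-10) + 11 = -840 + 11 = -829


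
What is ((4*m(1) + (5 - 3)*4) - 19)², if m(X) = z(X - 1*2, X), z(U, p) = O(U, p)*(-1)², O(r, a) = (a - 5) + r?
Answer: 961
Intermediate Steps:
O(r, a) = -5 + a + r (O(r, a) = (-5 + a) + r = -5 + a + r)
z(U, p) = -5 + U + p (z(U, p) = (-5 + p + U)*(-1)² = (-5 + U + p)*1 = -5 + U + p)
m(X) = -7 + 2*X (m(X) = -5 + (X - 1*2) + X = -5 + (X - 2) + X = -5 + (-2 + X) + X = -7 + 2*X)
((4*m(1) + (5 - 3)*4) - 19)² = ((4*(-7 + 2*1) + (5 - 3)*4) - 19)² = ((4*(-7 + 2) + 2*4) - 19)² = ((4*(-5) + 8) - 19)² = ((-20 + 8) - 19)² = (-12 - 19)² = (-31)² = 961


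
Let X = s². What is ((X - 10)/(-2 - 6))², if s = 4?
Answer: 9/16 ≈ 0.56250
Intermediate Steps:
X = 16 (X = 4² = 16)
((X - 10)/(-2 - 6))² = ((16 - 10)/(-2 - 6))² = (6/(-8))² = (6*(-⅛))² = (-¾)² = 9/16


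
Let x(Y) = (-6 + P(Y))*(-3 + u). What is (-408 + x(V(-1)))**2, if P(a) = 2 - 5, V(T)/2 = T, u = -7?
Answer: 101124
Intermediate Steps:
V(T) = 2*T
P(a) = -3
x(Y) = 90 (x(Y) = (-6 - 3)*(-3 - 7) = -9*(-10) = 90)
(-408 + x(V(-1)))**2 = (-408 + 90)**2 = (-318)**2 = 101124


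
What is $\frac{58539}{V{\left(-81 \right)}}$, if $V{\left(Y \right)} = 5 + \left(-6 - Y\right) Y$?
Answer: $- \frac{58539}{6070} \approx -9.644$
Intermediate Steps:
$V{\left(Y \right)} = 5 + Y \left(-6 - Y\right)$
$\frac{58539}{V{\left(-81 \right)}} = \frac{58539}{5 - \left(-81\right)^{2} - -486} = \frac{58539}{5 - 6561 + 486} = \frac{58539}{-6070} = 58539 \left(- \frac{1}{6070}\right) = - \frac{58539}{6070}$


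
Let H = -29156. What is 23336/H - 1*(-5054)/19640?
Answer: -38870577/71577980 ≈ -0.54305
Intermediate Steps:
23336/H - 1*(-5054)/19640 = 23336/(-29156) - 1*(-5054)/19640 = 23336*(-1/29156) + 5054*(1/19640) = -5834/7289 + 2527/9820 = -38870577/71577980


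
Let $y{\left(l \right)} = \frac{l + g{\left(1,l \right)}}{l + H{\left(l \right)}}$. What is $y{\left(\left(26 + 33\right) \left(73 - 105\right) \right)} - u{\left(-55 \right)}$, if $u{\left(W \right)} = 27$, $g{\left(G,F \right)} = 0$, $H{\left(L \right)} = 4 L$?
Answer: $- \frac{134}{5} \approx -26.8$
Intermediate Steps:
$y{\left(l \right)} = \frac{1}{5}$ ($y{\left(l \right)} = \frac{l + 0}{l + 4 l} = \frac{l}{5 l} = l \frac{1}{5 l} = \frac{1}{5}$)
$y{\left(\left(26 + 33\right) \left(73 - 105\right) \right)} - u{\left(-55 \right)} = \frac{1}{5} - 27 = - \frac{134}{5}$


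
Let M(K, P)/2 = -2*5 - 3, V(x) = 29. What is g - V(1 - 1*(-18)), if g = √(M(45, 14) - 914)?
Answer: -29 + 2*I*√235 ≈ -29.0 + 30.659*I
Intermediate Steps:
M(K, P) = -26 (M(K, P) = 2*(-2*5 - 3) = 2*(-10 - 3) = 2*(-13) = -26)
g = 2*I*√235 (g = √(-26 - 914) = √(-940) = 2*I*√235 ≈ 30.659*I)
g - V(1 - 1*(-18)) = 2*I*√235 - 1*29 = 2*I*√235 - 29 = -29 + 2*I*√235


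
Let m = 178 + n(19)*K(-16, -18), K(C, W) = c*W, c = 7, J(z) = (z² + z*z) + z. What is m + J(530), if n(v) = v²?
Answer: 517022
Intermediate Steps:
J(z) = z + 2*z² (J(z) = (z² + z²) + z = 2*z² + z = z + 2*z²)
K(C, W) = 7*W
m = -45308 (m = 178 + 19²*(7*(-18)) = 178 + 361*(-126) = 178 - 45486 = -45308)
m + J(530) = -45308 + 530*(1 + 2*530) = -45308 + 530*(1 + 1060) = -45308 + 530*1061 = -45308 + 562330 = 517022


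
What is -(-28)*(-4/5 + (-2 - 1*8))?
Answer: -1512/5 ≈ -302.40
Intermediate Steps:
-(-28)*(-4/5 + (-2 - 1*8)) = -(-28)*(-4*1/5 + (-2 - 8)) = -(-28)*(-4/5 - 10) = -(-28)*(-54)/5 = -2*756/5 = -1512/5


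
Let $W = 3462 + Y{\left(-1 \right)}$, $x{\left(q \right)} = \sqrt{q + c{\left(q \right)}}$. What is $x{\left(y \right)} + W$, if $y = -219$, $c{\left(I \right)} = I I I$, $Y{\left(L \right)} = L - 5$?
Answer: $3456 + i \sqrt{10503678} \approx 3456.0 + 3240.9 i$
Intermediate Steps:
$Y{\left(L \right)} = -5 + L$ ($Y{\left(L \right)} = L - 5 = -5 + L$)
$c{\left(I \right)} = I^{3}$ ($c{\left(I \right)} = I^{2} I = I^{3}$)
$x{\left(q \right)} = \sqrt{q + q^{3}}$
$W = 3456$ ($W = 3462 - 6 = 3456$)
$x{\left(y \right)} + W = \sqrt{-219 + \left(-219\right)^{3}} + 3456 = \sqrt{-219 - 10503459} + 3456 = \sqrt{-10503678} + 3456 = i \sqrt{10503678} + 3456 = 3456 + i \sqrt{10503678}$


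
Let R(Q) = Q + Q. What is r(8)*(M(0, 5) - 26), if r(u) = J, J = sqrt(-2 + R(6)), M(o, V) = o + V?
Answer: -21*sqrt(10) ≈ -66.408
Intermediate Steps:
M(o, V) = V + o
R(Q) = 2*Q
J = sqrt(10) (J = sqrt(-2 + 2*6) = sqrt(-2 + 12) = sqrt(10) ≈ 3.1623)
r(u) = sqrt(10)
r(8)*(M(0, 5) - 26) = sqrt(10)*((5 + 0) - 26) = sqrt(10)*(5 - 26) = sqrt(10)*(-21) = -21*sqrt(10)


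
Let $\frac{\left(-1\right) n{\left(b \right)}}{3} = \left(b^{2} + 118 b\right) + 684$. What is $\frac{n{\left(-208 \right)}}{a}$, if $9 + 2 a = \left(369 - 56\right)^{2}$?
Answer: $- \frac{14553}{12245} \approx -1.1885$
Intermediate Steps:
$a = 48980$ ($a = - \frac{9}{2} + \frac{\left(369 - 56\right)^{2}}{2} = - \frac{9}{2} + \frac{313^{2}}{2} = - \frac{9}{2} + \frac{1}{2} \cdot 97969 = - \frac{9}{2} + \frac{97969}{2} = 48980$)
$n{\left(b \right)} = -2052 - 354 b - 3 b^{2}$ ($n{\left(b \right)} = - 3 \left(\left(b^{2} + 118 b\right) + 684\right) = - 3 \left(684 + b^{2} + 118 b\right) = -2052 - 354 b - 3 b^{2}$)
$\frac{n{\left(-208 \right)}}{a} = \frac{-2052 - -73632 - 3 \left(-208\right)^{2}}{48980} = \left(-2052 + 73632 - 129792\right) \frac{1}{48980} = \left(-58212\right) \frac{1}{48980} = - \frac{14553}{12245}$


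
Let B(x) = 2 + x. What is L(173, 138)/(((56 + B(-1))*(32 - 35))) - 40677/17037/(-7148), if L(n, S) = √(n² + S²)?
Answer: 13559/40593492 - √48973/171 ≈ -1.2938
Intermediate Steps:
L(n, S) = √(S² + n²)
L(173, 138)/(((56 + B(-1))*(32 - 35))) - 40677/17037/(-7148) = √(138² + 173²)/(((56 + (2 - 1))*(32 - 35))) - 40677/17037/(-7148) = √(19044 + 29929)/(((56 + 1)*(-3))) - 40677*1/17037*(-1/7148) = √48973/((57*(-3))) - 13559/5679*(-1/7148) = √48973/(-171) + 13559/40593492 = √48973*(-1/171) + 13559/40593492 = -√48973/171 + 13559/40593492 = 13559/40593492 - √48973/171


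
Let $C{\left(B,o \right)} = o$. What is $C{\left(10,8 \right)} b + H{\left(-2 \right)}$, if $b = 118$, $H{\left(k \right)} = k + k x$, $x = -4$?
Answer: $950$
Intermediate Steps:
$H{\left(k \right)} = - 3 k$ ($H{\left(k \right)} = k + k \left(-4\right) = k - 4 k = - 3 k$)
$C{\left(10,8 \right)} b + H{\left(-2 \right)} = 8 \cdot 118 - -6 = 944 + 6 = 950$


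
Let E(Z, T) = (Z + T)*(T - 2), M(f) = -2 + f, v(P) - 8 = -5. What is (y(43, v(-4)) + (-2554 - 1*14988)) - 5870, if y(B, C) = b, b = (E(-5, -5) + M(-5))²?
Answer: -19443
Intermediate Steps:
v(P) = 3 (v(P) = 8 - 5 = 3)
E(Z, T) = (-2 + T)*(T + Z) (E(Z, T) = (T + Z)*(-2 + T) = (-2 + T)*(T + Z))
b = 3969 (b = (((-5)² - 2*(-5) - 2*(-5) - 5*(-5)) + (-2 - 5))² = ((25 + 10 + 10 + 25) - 7)² = (70 - 7)² = 63² = 3969)
y(B, C) = 3969
(y(43, v(-4)) + (-2554 - 1*14988)) - 5870 = (3969 + (-2554 - 1*14988)) - 5870 = (3969 + (-2554 - 14988)) - 5870 = (3969 - 17542) - 5870 = -13573 - 5870 = -19443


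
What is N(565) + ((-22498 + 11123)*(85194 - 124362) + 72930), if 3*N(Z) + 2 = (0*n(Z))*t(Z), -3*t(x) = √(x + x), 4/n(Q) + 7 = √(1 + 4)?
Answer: 1336826788/3 ≈ 4.4561e+8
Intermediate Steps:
n(Q) = 4/(-7 + √5) (n(Q) = 4/(-7 + √(1 + 4)) = 4/(-7 + √5))
t(x) = -√2*√x/3 (t(x) = -√(x + x)/3 = -√2*√x/3)
N(Z) = -⅔ (N(Z) = -⅔ + ((0*(-7/11 - √5/11))*(-√2*√Z/3))/3 = -⅔ + (0*(-√2*√Z/3))/3 = -⅔ + (⅓)*0 = -⅔ + 0 = -⅔)
N(565) + ((-22498 + 11123)*(85194 - 124362) + 72930) = -⅔ + ((-22498 + 11123)*(85194 - 124362) + 72930) = -⅔ + (-11375*(-39168) + 72930) = -⅔ + (445536000 + 72930) = -⅔ + 445608930 = 1336826788/3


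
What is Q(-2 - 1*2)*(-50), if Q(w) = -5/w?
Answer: -125/2 ≈ -62.500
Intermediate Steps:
Q(-2 - 1*2)*(-50) = -5/(-2 - 1*2)*(-50) = -5/(-2 - 2)*(-50) = -5/(-4)*(-50) = -5*(-¼)*(-50) = (5/4)*(-50) = -125/2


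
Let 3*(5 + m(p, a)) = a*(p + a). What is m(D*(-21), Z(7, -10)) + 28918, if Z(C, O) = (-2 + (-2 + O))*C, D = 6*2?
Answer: 121039/3 ≈ 40346.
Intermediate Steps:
D = 12
Z(C, O) = C*(-4 + O) (Z(C, O) = (-4 + O)*C = C*(-4 + O))
m(p, a) = -5 + a*(a + p)/3 (m(p, a) = -5 + (a*(p + a))/3 = -5 + (a*(a + p))/3 = -5 + a*(a + p)/3)
m(D*(-21), Z(7, -10)) + 28918 = (-5 + (7*(-4 - 10))**2/3 + (7*(-4 - 10))*(12*(-21))/3) + 28918 = (-5 + (7*(-14))**2/3 + (1/3)*(7*(-14))*(-252)) + 28918 = (-5 + (1/3)*(-98)**2 + (1/3)*(-98)*(-252)) + 28918 = (-5 + (1/3)*9604 + 8232) + 28918 = (-5 + 9604/3 + 8232) + 28918 = 34285/3 + 28918 = 121039/3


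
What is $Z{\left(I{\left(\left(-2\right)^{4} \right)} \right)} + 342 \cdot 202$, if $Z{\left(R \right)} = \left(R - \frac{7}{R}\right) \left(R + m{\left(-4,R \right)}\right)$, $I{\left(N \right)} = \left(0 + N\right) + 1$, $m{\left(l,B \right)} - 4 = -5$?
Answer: $\frac{1178940}{17} \approx 69349.0$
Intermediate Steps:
$m{\left(l,B \right)} = -1$ ($m{\left(l,B \right)} = 4 - 5 = -1$)
$I{\left(N \right)} = 1 + N$ ($I{\left(N \right)} = N + 1 = 1 + N$)
$Z{\left(R \right)} = \left(-1 + R\right) \left(R - \frac{7}{R}\right)$ ($Z{\left(R \right)} = \left(R - \frac{7}{R}\right) \left(R - 1\right) = \left(R - \frac{7}{R}\right) \left(-1 + R\right) = \left(-1 + R\right) \left(R - \frac{7}{R}\right)$)
$Z{\left(I{\left(\left(-2\right)^{4} \right)} \right)} + 342 \cdot 202 = \left(-7 + \left(1 + \left(-2\right)^{4}\right)^{2} - \left(1 + \left(-2\right)^{4}\right) + \frac{7}{1 + \left(-2\right)^{4}}\right) + 342 \cdot 202 = \left(-7 + \left(1 + 16\right)^{2} - \left(1 + 16\right) + \frac{7}{1 + 16}\right) + 69084 = \left(-7 + 17^{2} - 17 + \frac{7}{17}\right) + 69084 = \left(-7 + 289 - 17 + 7 \cdot \frac{1}{17}\right) + 69084 = \left(-7 + 289 - 17 + \frac{7}{17}\right) + 69084 = \frac{4512}{17} + 69084 = \frac{1178940}{17}$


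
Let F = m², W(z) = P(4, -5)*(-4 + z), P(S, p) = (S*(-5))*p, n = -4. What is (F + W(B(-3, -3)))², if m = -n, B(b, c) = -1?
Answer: 234256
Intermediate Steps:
P(S, p) = -5*S*p (P(S, p) = (-5*S)*p = -5*S*p)
W(z) = -400 + 100*z (W(z) = (-5*4*(-5))*(-4 + z) = 100*(-4 + z) = -400 + 100*z)
m = 4 (m = -1*(-4) = 4)
F = 16 (F = 4² = 16)
(F + W(B(-3, -3)))² = (16 + (-400 + 100*(-1)))² = (16 + (-400 - 100))² = (16 - 500)² = (-484)² = 234256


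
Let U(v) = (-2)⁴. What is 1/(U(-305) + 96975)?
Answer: 1/96991 ≈ 1.0310e-5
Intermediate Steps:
U(v) = 16
1/(U(-305) + 96975) = 1/(16 + 96975) = 1/96991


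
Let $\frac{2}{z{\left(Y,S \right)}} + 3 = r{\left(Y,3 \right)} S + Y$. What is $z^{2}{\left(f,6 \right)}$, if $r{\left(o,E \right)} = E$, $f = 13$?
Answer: $\frac{1}{196} \approx 0.005102$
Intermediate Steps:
$z{\left(Y,S \right)} = \frac{2}{-3 + Y + 3 S}$ ($z{\left(Y,S \right)} = \frac{2}{-3 + \left(3 S + Y\right)} = \frac{2}{-3 + \left(Y + 3 S\right)} = \frac{2}{-3 + Y + 3 S}$)
$z^{2}{\left(f,6 \right)} = \left(\frac{2}{-3 + 13 + 3 \cdot 6}\right)^{2} = \left(\frac{2}{-3 + 13 + 18}\right)^{2} = \left(\frac{2}{28}\right)^{2} = \left(2 \cdot \frac{1}{28}\right)^{2} = \left(\frac{1}{14}\right)^{2} = \frac{1}{196}$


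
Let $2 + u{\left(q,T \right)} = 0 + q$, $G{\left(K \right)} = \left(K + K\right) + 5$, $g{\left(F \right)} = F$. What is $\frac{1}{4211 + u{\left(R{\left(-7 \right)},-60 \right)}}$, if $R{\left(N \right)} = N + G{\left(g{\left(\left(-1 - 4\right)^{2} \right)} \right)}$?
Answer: $\frac{1}{4257} \approx 0.00023491$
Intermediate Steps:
$G{\left(K \right)} = 5 + 2 K$ ($G{\left(K \right)} = 2 K + 5 = 5 + 2 K$)
$R{\left(N \right)} = 55 + N$ ($R{\left(N \right)} = N + \left(5 + 2 \left(-1 - 4\right)^{2}\right) = N + \left(5 + 2 \left(-5\right)^{2}\right) = N + \left(5 + 2 \cdot 25\right) = N + \left(5 + 50\right) = N + 55 = 55 + N$)
$u{\left(q,T \right)} = -2 + q$ ($u{\left(q,T \right)} = -2 + \left(0 + q\right) = -2 + q$)
$\frac{1}{4211 + u{\left(R{\left(-7 \right)},-60 \right)}} = \frac{1}{4211 + \left(-2 + \left(55 - 7\right)\right)} = \frac{1}{4211 + \left(-2 + 48\right)} = \frac{1}{4211 + 46} = \frac{1}{4257}$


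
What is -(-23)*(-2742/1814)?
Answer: -31533/907 ≈ -34.766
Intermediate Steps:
-(-23)*(-2742/1814) = -(-23)*(-2742*1/1814) = -(-23)*(-1371)/907 = -1*31533/907 = -31533/907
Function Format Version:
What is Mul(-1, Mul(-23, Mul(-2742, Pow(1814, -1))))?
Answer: Rational(-31533, 907) ≈ -34.766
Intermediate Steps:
Mul(-1, Mul(-23, Mul(-2742, Pow(1814, -1)))) = Mul(-1, Mul(-23, Mul(-2742, Rational(1, 1814)))) = Mul(-1, Mul(-23, Rational(-1371, 907))) = Mul(-1, Rational(31533, 907)) = Rational(-31533, 907)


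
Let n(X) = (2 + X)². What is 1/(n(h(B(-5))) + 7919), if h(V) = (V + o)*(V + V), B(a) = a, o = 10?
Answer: 1/10223 ≈ 9.7819e-5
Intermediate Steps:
h(V) = 2*V*(10 + V) (h(V) = (V + 10)*(V + V) = (10 + V)*(2*V) = 2*V*(10 + V))
1/(n(h(B(-5))) + 7919) = 1/((2 + 2*(-5)*(10 - 5))² + 7919) = 1/((2 + 2*(-5)*5)² + 7919) = 1/((2 - 50)² + 7919) = 1/((-48)² + 7919) = 1/(2304 + 7919) = 1/10223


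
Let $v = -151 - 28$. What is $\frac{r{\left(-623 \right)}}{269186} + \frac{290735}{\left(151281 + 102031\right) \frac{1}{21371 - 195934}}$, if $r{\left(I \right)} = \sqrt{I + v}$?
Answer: $- \frac{50751573805}{253312} + \frac{i \sqrt{802}}{269186} \approx -2.0035 \cdot 10^{5} + 0.0001052 i$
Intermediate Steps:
$v = -179$ ($v = -151 - 28 = -179$)
$r{\left(I \right)} = \sqrt{-179 + I}$ ($r{\left(I \right)} = \sqrt{I - 179} = \sqrt{-179 + I}$)
$\frac{r{\left(-623 \right)}}{269186} + \frac{290735}{\left(151281 + 102031\right) \frac{1}{21371 - 195934}} = \frac{\sqrt{-179 - 623}}{269186} + \frac{290735}{\left(151281 + 102031\right) \frac{1}{21371 - 195934}} = \sqrt{-802} \cdot \frac{1}{269186} + \frac{290735}{253312 \frac{1}{-174563}} = i \sqrt{802} \cdot \frac{1}{269186} + \frac{290735}{253312 \left(- \frac{1}{174563}\right)} = \frac{i \sqrt{802}}{269186} + \frac{290735}{- \frac{253312}{174563}} = \frac{i \sqrt{802}}{269186} + 290735 \left(- \frac{174563}{253312}\right) = \frac{i \sqrt{802}}{269186} - \frac{50751573805}{253312} = - \frac{50751573805}{253312} + \frac{i \sqrt{802}}{269186}$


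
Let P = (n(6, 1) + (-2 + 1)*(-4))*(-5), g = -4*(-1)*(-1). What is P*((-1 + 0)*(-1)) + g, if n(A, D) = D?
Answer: -29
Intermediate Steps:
g = -4 (g = 4*(-1) = -4)
P = -25 (P = (1 + (-2 + 1)*(-4))*(-5) = (1 - 1*(-4))*(-5) = (1 + 4)*(-5) = 5*(-5) = -25)
P*((-1 + 0)*(-1)) + g = -25*(-1 + 0)*(-1) - 4 = -(-25)*(-1) - 4 = -25*1 - 4 = -25 - 4 = -29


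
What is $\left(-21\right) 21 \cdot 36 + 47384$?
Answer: $31508$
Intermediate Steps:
$\left(-21\right) 21 \cdot 36 + 47384 = \left(-441\right) 36 + 47384 = -15876 + 47384 = 31508$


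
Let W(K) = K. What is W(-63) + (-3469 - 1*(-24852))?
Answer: 21320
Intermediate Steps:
W(-63) + (-3469 - 1*(-24852)) = -63 + (-3469 - 1*(-24852)) = -63 + (-3469 + 24852) = -63 + 21383 = 21320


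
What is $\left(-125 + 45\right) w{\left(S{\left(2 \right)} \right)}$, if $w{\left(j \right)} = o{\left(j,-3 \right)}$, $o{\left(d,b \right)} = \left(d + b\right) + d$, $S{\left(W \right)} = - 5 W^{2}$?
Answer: $3440$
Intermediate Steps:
$o{\left(d,b \right)} = b + 2 d$ ($o{\left(d,b \right)} = \left(b + d\right) + d = b + 2 d$)
$w{\left(j \right)} = -3 + 2 j$
$\left(-125 + 45\right) w{\left(S{\left(2 \right)} \right)} = \left(-125 + 45\right) \left(-3 + 2 \left(- 5 \cdot 2^{2}\right)\right) = - 80 \left(-3 + 2 \left(\left(-5\right) 4\right)\right) = - 80 \left(-3 + 2 \left(-20\right)\right) = - 80 \left(-3 - 40\right) = \left(-80\right) \left(-43\right) = 3440$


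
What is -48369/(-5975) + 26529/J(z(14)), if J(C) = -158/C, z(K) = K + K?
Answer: -2215329699/472025 ≈ -4693.3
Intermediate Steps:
z(K) = 2*K
-48369/(-5975) + 26529/J(z(14)) = -48369/(-5975) + 26529/((-158/(2*14))) = -48369*(-1/5975) + 26529/((-158/28)) = 48369/5975 + 26529/((-158*1/28)) = 48369/5975 + 26529/(-79/14) = 48369/5975 + 26529*(-14/79) = 48369/5975 - 371406/79 = -2215329699/472025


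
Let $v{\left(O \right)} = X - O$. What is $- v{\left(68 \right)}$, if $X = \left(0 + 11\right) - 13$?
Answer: $70$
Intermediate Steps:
$X = -2$ ($X = 11 - 13 = -2$)
$v{\left(O \right)} = -2 - O$
$- v{\left(68 \right)} = - (-2 - 68) = \left(-1\right) \left(-70\right) = 70$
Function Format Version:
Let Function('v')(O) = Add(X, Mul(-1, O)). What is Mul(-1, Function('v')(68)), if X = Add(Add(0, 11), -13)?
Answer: 70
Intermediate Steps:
X = -2 (X = Add(11, -13) = -2)
Function('v')(O) = Add(-2, Mul(-1, O))
Mul(-1, Function('v')(68)) = Mul(-1, Add(-2, Mul(-1, 68))) = Mul(-1, Add(-2, -68)) = Mul(-1, -70) = 70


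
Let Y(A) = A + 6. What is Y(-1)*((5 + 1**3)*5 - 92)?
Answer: -310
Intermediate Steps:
Y(A) = 6 + A
Y(-1)*((5 + 1**3)*5 - 92) = (6 - 1)*((5 + 1**3)*5 - 92) = 5*((5 + 1)*5 - 92) = 5*(6*5 - 92) = 5*(30 - 92) = 5*(-62) = -310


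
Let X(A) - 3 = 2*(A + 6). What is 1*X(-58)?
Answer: -101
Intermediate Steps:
X(A) = 15 + 2*A (X(A) = 3 + 2*(A + 6) = 3 + 2*(6 + A) = 3 + (12 + 2*A) = 15 + 2*A)
1*X(-58) = 1*(15 + 2*(-58)) = 1*(15 - 116) = 1*(-101) = -101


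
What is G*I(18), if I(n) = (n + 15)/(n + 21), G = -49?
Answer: -539/13 ≈ -41.462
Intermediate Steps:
I(n) = (15 + n)/(21 + n)
G*I(18) = -49*(15 + 18)/(21 + 18) = -49*33/39 = -49*11/13 = -539/13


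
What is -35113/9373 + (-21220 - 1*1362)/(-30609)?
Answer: -66393287/22069089 ≈ -3.0084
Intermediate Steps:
-35113/9373 + (-21220 - 1*1362)/(-30609) = -35113*1/9373 + (-21220 - 1362)*(-1/30609) = -2701/721 - 22582*(-1/30609) = -2701/721 + 22582/30609 = -66393287/22069089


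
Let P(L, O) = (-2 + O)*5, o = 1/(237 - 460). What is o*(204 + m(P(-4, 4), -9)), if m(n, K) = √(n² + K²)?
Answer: -204/223 - √181/223 ≈ -0.97513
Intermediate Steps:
o = -1/223 (o = 1/(-223) = -1/223 ≈ -0.0044843)
P(L, O) = -10 + 5*O
m(n, K) = √(K² + n²)
o*(204 + m(P(-4, 4), -9)) = -(204 + √((-9)² + (-10 + 5*4)²))/223 = -(204 + √(81 + (-10 + 20)²))/223 = -(204 + √(81 + 10²))/223 = -(204 + √(81 + 100))/223 = -(204 + √181)/223 = -204/223 - √181/223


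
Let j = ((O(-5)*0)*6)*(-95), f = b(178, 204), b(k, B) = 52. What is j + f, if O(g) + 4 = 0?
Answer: 52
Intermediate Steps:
f = 52
O(g) = -4 (O(g) = -4 + 0 = -4)
j = 0 (j = (-4*0*6)*(-95) = (0*6)*(-95) = 0*(-95) = 0)
j + f = 0 + 52 = 52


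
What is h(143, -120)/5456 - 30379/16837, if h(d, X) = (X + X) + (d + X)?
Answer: -5464563/2963312 ≈ -1.8441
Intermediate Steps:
h(d, X) = d + 3*X (h(d, X) = 2*X + (X + d) = d + 3*X)
h(143, -120)/5456 - 30379/16837 = (143 + 3*(-120))/5456 - 30379/16837 = (143 - 360)*(1/5456) - 30379*1/16837 = -217*1/5456 - 30379/16837 = -7/176 - 30379/16837 = -5464563/2963312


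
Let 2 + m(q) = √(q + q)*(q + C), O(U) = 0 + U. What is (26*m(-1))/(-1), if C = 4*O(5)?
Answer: 52 - 494*I*√2 ≈ 52.0 - 698.62*I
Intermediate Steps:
O(U) = U
C = 20 (C = 4*5 = 20)
m(q) = -2 + √2*√q*(20 + q) (m(q) = -2 + √(q + q)*(q + 20) = -2 + √(2*q)*(20 + q) = -2 + (√2*√q)*(20 + q) = -2 + √2*√q*(20 + q))
(26*m(-1))/(-1) = (26*(-2 + √2*(-1)^(3/2) + 20*√2*√(-1)))/(-1) = (26*(-2 + √2*(-I) + 20*√2*I))*(-1) = (26*(-2 - I*√2 + 20*I*√2))*(-1) = (26*(-2 + 19*I*√2))*(-1) = (-52 + 494*I*√2)*(-1) = 52 - 494*I*√2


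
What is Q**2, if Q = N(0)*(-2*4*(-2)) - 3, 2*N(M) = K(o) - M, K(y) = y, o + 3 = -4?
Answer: 3481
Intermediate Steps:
o = -7 (o = -3 - 4 = -7)
N(M) = -7/2 - M/2 (N(M) = (-7 - M)/2 = -7/2 - M/2)
Q = -59 (Q = (-7/2 - 1/2*0)*(-2*4*(-2)) - 3 = (-7/2 + 0)*(-8*(-2)) - 3 = -7/2*16 - 3 = -56 - 3 = -59)
Q**2 = (-59)**2 = 3481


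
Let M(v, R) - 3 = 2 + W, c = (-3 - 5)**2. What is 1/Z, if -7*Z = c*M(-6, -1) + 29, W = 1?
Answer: -1/59 ≈ -0.016949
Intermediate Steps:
c = 64 (c = (-8)**2 = 64)
M(v, R) = 6 (M(v, R) = 3 + (2 + 1) = 3 + 3 = 6)
Z = -59 (Z = -(64*6 + 29)/7 = -(384 + 29)/7 = -1/7*413 = -59)
1/Z = 1/(-59) = -1/59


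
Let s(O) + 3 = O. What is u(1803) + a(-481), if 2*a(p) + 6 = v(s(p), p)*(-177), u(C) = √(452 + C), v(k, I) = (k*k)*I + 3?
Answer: 19943852535/2 + √2255 ≈ 9.9719e+9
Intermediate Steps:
s(O) = -3 + O
v(k, I) = 3 + I*k² (v(k, I) = k²*I + 3 = I*k² + 3 = 3 + I*k²)
a(p) = -537/2 - 177*p*(-3 + p)²/2 (a(p) = -3 + ((3 + p*(-3 + p)²)*(-177))/2 = -3 + (-531 - 177*p*(-3 + p)²)/2 = -3 + (-531/2 - 177*p*(-3 + p)²/2) = -537/2 - 177*p*(-3 + p)²/2)
u(1803) + a(-481) = √(452 + 1803) + (-537/2 - 177/2*(-481)*(-3 - 481)²) = √2255 + (-537/2 - 177/2*(-481)*(-484)²) = √2255 + (-537/2 - 177/2*(-481)*234256) = √2255 + (-537/2 + 9971926536) = √2255 + 19943852535/2 = 19943852535/2 + √2255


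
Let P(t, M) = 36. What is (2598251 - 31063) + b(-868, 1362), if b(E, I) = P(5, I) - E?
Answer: 2568092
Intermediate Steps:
b(E, I) = 36 - E
(2598251 - 31063) + b(-868, 1362) = (2598251 - 31063) + (36 - 1*(-868)) = 2567188 + (36 + 868) = 2567188 + 904 = 2568092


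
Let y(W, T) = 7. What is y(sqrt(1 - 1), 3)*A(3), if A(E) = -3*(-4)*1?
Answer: 84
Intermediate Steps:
A(E) = 12 (A(E) = 12*1 = 12)
y(sqrt(1 - 1), 3)*A(3) = 7*12 = 84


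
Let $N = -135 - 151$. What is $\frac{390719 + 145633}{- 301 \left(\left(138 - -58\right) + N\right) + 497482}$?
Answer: $\frac{134088}{131143} \approx 1.0225$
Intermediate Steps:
$N = -286$ ($N = -135 - 151 = -286$)
$\frac{390719 + 145633}{- 301 \left(\left(138 - -58\right) + N\right) + 497482} = \frac{390719 + 145633}{- 301 \left(\left(138 - -58\right) - 286\right) + 497482} = \frac{536352}{- 301 \left(\left(138 + 58\right) - 286\right) + 497482} = \frac{536352}{- 301 \left(196 - 286\right) + 497482} = \frac{536352}{\left(-301\right) \left(-90\right) + 497482} = \frac{536352}{27090 + 497482} = \frac{536352}{524572} = 536352 \cdot \frac{1}{524572} = \frac{134088}{131143}$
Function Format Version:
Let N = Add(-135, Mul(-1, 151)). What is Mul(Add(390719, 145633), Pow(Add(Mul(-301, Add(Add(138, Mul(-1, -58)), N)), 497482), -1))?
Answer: Rational(134088, 131143) ≈ 1.0225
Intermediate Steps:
N = -286 (N = Add(-135, -151) = -286)
Mul(Add(390719, 145633), Pow(Add(Mul(-301, Add(Add(138, Mul(-1, -58)), N)), 497482), -1)) = Mul(Add(390719, 145633), Pow(Add(Mul(-301, Add(Add(138, Mul(-1, -58)), -286)), 497482), -1)) = Mul(536352, Pow(Add(Mul(-301, Add(Add(138, 58), -286)), 497482), -1)) = Mul(536352, Pow(Add(Mul(-301, Add(196, -286)), 497482), -1)) = Mul(536352, Pow(Add(Mul(-301, -90), 497482), -1)) = Mul(536352, Pow(Add(27090, 497482), -1)) = Mul(536352, Pow(524572, -1)) = Mul(536352, Rational(1, 524572)) = Rational(134088, 131143)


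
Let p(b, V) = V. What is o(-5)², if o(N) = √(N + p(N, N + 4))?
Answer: -6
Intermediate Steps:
o(N) = √(4 + 2*N) (o(N) = √(N + (N + 4)) = √(N + (4 + N)) = √(4 + 2*N))
o(-5)² = (√(4 + 2*(-5)))² = (√(4 - 10))² = (√(-6))² = (I*√6)² = -6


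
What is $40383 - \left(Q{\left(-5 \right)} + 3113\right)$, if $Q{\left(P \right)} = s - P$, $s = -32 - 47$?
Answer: $37344$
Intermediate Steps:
$s = -79$ ($s = -32 - 47 = -79$)
$Q{\left(P \right)} = -79 - P$
$40383 - \left(Q{\left(-5 \right)} + 3113\right) = 40383 - \left(\left(-79 - -5\right) + 3113\right) = 40383 - \left(\left(-79 + 5\right) + 3113\right) = 40383 - \left(-74 + 3113\right) = 40383 - 3039 = 37344$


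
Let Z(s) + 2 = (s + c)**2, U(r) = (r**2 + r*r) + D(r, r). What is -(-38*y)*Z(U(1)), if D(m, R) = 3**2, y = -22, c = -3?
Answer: -51832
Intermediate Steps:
D(m, R) = 9
U(r) = 9 + 2*r**2 (U(r) = (r**2 + r*r) + 9 = (r**2 + r**2) + 9 = 2*r**2 + 9 = 9 + 2*r**2)
Z(s) = -2 + (-3 + s)**2 (Z(s) = -2 + (s - 3)**2 = -2 + (-3 + s)**2)
-(-38*y)*Z(U(1)) = -(-38*(-22))*(-2 + (-3 + (9 + 2*1**2))**2) = -836*(-2 + (-3 + (9 + 2*1))**2) = -836*(-2 + (-3 + (9 + 2))**2) = -836*(-2 + (-3 + 11)**2) = -836*(-2 + 8**2) = -836*(-2 + 64) = -836*62 = -1*51832 = -51832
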